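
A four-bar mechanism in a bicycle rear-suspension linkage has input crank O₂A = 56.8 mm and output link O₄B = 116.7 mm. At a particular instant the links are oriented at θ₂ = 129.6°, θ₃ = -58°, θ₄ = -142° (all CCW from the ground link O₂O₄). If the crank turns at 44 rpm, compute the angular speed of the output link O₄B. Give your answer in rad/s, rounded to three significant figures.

0.298

ω₂ = 4.608 rad/s (from 44 rpm).
Differentiating the loop-closure r₂e^{iθ₂}+r₃e^{iθ₃}=r₁+r₄e^{iθ₄} gives r₂ω₂e^{iθ₂}+r₃ω₃e^{iθ₃}=r₄ω₄e^{iθ₄}.
Eliminating the other unknown: ω₄ = r₂ω₂ sin(θ₂−θ₃) / [r₄ sin(θ₄−θ₃)].
Numerator sine = -0.13226; denominator sine = -0.99452.
Result = 0.0568·4.608·(-0.13226) / (0.1167·(-0.99452)) = +0.29824 rad/s; magnitude 0.29824 rad/s.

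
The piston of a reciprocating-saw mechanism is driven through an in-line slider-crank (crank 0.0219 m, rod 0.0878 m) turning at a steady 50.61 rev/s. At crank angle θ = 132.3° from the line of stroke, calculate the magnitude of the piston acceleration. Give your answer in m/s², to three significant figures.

ω = 2π·50.6 = 318 rad/s
x(θ) = r cosθ + √(L² − r² sin²θ); with ω constant, a = ω²·d²x/dθ².
d²x/dθ² = −r cosθ − r²(cos2θ)/√u − r⁴ sin²2θ/(4u^{3/2}),  u = L² − r² sin²θ = 0.00744647 m².
Substituting r = 0.0219 m, L = 0.0878 m, θ = 132.3°: d²x/dθ² = +0.015173 m.
a = ω²·d²x/dθ² = (318)²·(+0.015173) = +1534.3 m/s²;  |a| = 1534.3 m/s².

1530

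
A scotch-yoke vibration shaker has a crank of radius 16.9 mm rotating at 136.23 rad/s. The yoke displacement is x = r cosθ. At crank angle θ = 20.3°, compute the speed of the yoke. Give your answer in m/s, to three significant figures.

0.799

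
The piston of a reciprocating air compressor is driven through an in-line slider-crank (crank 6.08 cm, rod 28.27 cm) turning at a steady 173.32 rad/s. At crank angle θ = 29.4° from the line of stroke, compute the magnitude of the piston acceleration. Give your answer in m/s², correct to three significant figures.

1800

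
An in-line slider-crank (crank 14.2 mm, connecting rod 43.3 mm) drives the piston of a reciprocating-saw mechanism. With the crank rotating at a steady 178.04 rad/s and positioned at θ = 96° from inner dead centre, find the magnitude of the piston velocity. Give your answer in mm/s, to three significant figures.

2420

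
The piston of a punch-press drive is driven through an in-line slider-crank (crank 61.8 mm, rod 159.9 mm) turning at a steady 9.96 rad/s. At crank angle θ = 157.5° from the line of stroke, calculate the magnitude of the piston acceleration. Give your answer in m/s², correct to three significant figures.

3.92

ω = 9.96 rad/s
x(θ) = r cosθ + √(L² − r² sin²θ); with ω constant, a = ω²·d²x/dθ².
d²x/dθ² = −r cosθ − r²(cos2θ)/√u − r⁴ sin²2θ/(4u^{3/2}),  u = L² − r² sin²θ = 0.0250087 m².
Substituting r = 0.0618 m, L = 0.1599 m, θ = 157.5°: d²x/dθ² = +0.039558 m.
a = ω²·d²x/dθ² = (9.96)²·(+0.039558) = +3.9242 m/s²;  |a| = 3.9242 m/s².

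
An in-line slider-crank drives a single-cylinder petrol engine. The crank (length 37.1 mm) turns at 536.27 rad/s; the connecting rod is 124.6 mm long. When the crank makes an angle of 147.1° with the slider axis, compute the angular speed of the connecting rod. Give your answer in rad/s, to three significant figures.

ω = 536.3 rad/s
The rod makes angle φ with the slider axis where L sinφ = r sinθ; differentiating, L cosφ·φ̇ = r ω cosθ.
L cosφ = √(L² − r² sin²θ) = 0.12296 m.
|ω_rod| = r ω |cosθ| / √(L² − r² sin²θ) = 0.0371·536.3·0.83962/0.12296 = 135.86 rad/s.

136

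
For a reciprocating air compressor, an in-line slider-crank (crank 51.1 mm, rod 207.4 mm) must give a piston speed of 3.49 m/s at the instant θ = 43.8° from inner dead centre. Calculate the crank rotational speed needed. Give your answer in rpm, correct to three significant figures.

For an in-line slider-crank, |v_piston| = rω|sinθ|·[1 + r cosθ/√(L² − r² sin²θ)].
With r = 0.0511 m, L = 0.2074 m, θ = 43.8°: the bracketed kinematic factor |dx/dθ| = 0.041752 m.
ω = v/|dx/dθ| = 3.49/0.041752 = 83.59 rad/s.
N = 60ω/(2π) = 798.22 rpm.

798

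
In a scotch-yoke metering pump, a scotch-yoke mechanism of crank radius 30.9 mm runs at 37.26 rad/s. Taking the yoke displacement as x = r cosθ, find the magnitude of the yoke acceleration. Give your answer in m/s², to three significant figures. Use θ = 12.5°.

41.9

ω = 37.26 rad/s
x = r cosθ ⇒ ẍ = −rω² cosθ (ω constant).
|a| = rω²|cosθ| = 0.0309·(37.26)²·|cos 12.5°| = 41.882 m/s².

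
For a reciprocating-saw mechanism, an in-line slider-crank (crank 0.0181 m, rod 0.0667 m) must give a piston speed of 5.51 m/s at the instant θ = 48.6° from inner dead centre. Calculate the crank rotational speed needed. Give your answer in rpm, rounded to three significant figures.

For an in-line slider-crank, |v_piston| = rω|sinθ|·[1 + r cosθ/√(L² − r² sin²θ)].
With r = 0.0181 m, L = 0.0667 m, θ = 48.6°: the bracketed kinematic factor |dx/dθ| = 0.016066 m.
ω = v/|dx/dθ| = 5.51/0.016066 = 342.97 rad/s.
N = 60ω/(2π) = 3275.1 rpm.

3280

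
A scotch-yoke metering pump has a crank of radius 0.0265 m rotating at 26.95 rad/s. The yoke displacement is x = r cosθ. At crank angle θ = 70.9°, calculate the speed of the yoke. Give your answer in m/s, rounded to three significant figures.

ω = 26.95 rad/s
x = r cosθ ⇒ ẋ = −rω sinθ.
|v| = rω|sinθ| = 0.0265·26.95·|sin 70.9°| = 0.67486 m/s.

0.675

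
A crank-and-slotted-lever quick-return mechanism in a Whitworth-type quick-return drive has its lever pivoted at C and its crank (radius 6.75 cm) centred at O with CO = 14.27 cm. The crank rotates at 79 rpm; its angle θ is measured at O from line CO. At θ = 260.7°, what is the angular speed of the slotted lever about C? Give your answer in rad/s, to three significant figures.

ω = 8.273 rad/s (from 79 rpm).
Crank pin A relative to C: A = (d + r cosθ, r sinθ); lever angle φ = atan2(r sinθ, d + r cosθ).
Differentiating tanφ: φ̇ = rω(d cosθ + r)/(d² + r² + 2dr cosθ).
d² + r² + 2dr cosθ = |CA|² = 0.0218063 m²;  d cosθ + r = +0.044439 m.
|ω_lever| = |0.0675·8.273·+0.044439| / 0.0218063 = 1.138 rad/s.

1.14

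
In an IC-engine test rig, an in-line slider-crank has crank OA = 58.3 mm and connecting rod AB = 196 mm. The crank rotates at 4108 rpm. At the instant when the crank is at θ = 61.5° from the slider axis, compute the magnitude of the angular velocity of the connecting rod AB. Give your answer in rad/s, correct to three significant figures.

63.3

ω = 430.2 rad/s (converted from 4108 rpm).
The rod makes angle φ with the slider axis where L sinφ = r sinθ; differentiating, L cosφ·φ̇ = r ω cosθ.
L cosφ = √(L² − r² sin²θ) = 0.18919 m.
|ω_rod| = r ω |cosθ| / √(L² − r² sin²θ) = 0.0583·430.2·0.47716/0.18919 = 63.256 rad/s.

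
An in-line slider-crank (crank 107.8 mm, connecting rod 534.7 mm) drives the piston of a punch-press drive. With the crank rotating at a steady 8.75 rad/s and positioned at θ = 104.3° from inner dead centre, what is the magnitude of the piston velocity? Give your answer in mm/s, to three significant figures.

ω = 8.75 rad/s
For an in-line slider-crank, x = r cosθ + √(L² − r² sin²θ), so v = −rω sinθ·[1 + r cosθ/√(L² − r² sin²θ)].
With r = 0.1078 m, L = 0.5347 m, θ = 104.3°: √(L² − r² sin²θ) = 0.5244 m.
v = −0.1078·8.75·0.96902·[1 + 0.1078·-0.24700/0.5244] = -0.86761 m/s.
|v| = 0.86761 m/s = 867.61 mm/s.

868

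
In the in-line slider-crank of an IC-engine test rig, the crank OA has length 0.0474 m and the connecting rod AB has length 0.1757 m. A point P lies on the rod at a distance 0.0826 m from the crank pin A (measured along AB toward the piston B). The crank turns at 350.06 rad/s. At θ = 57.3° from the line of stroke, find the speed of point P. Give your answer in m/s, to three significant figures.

15.7

ω = 350.1 rad/s.  Crank-pin speed |V_A| = rω = 16.593 m/s, perpendicular to OA.
Rod angle: sinφ = −(r/L) sinθ ⇒ φ = -13.122°; ω_rod = −rω cosθ/√(L²−r²sin²θ) = -52.387 rad/s.
V_P = V_A + ω_rod × AP, with AP = 0.0826 m along the rod.
Components: V_Px = −rω sinθ − a·ω_rod·sinφ = -14.945 m/s;  V_Py = rω cosθ + a·ω_rod·cosφ = +4.7499 m/s.
|V_P| = √(V_Px² + V_Py²) = 15.682 m/s.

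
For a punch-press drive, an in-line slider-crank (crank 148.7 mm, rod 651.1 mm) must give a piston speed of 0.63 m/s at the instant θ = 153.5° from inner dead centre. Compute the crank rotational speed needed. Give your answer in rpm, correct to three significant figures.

114

For an in-line slider-crank, |v_piston| = rω|sinθ|·[1 + r cosθ/√(L² − r² sin²θ)].
With r = 0.1487 m, L = 0.6511 m, θ = 153.5°: the bracketed kinematic factor |dx/dθ| = 0.052718 m.
ω = v/|dx/dθ| = 0.63/0.052718 = 11.95 rad/s.
N = 60ω/(2π) = 114.12 rpm.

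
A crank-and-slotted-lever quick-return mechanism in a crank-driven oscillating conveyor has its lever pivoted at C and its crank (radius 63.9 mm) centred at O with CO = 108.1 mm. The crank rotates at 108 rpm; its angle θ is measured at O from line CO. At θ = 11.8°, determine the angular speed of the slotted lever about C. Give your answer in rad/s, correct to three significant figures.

4.19

ω = 11.31 rad/s (from 108 rpm).
Crank pin A relative to C: A = (d + r cosθ, r sinθ); lever angle φ = atan2(r sinθ, d + r cosθ).
Differentiating tanφ: φ̇ = rω(d cosθ + r)/(d² + r² + 2dr cosθ).
d² + r² + 2dr cosθ = |CA|² = 0.029292 m²;  d cosθ + r = +0.16972 m.
|ω_lever| = |0.0639·11.31·+0.16972| / 0.029292 = 4.1872 rad/s.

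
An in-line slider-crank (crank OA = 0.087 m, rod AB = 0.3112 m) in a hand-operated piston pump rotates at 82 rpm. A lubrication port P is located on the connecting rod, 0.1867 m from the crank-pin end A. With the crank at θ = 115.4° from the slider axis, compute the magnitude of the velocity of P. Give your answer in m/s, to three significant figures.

ω = 8.587 rad/s.  Crank-pin speed |V_A| = rω = 0.74707 m/s, perpendicular to OA.
Rod angle: sinφ = −(r/L) sinθ ⇒ φ = -14.628°; ω_rod = −rω cosθ/√(L²−r²sin²θ) = +1.0642 rad/s.
V_P = V_A + ω_rod × AP, with AP = 0.1867 m along the rod.
Components: V_Px = −rω sinθ − a·ω_rod·sinφ = -0.62468 m/s;  V_Py = rω cosθ + a·ω_rod·cosφ = -0.1282 m/s.
|V_P| = √(V_Px² + V_Py²) = 0.6377 m/s.

0.638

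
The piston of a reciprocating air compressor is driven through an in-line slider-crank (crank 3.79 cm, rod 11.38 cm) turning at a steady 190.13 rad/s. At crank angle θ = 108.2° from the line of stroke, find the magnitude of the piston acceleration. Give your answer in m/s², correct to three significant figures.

ω = 190.1 rad/s
x(θ) = r cosθ + √(L² − r² sin²θ); with ω constant, a = ω²·d²x/dθ².
d²x/dθ² = −r cosθ − r²(cos2θ)/√u − r⁴ sin²2θ/(4u^{3/2}),  u = L² − r² sin²θ = 0.0116542 m².
Substituting r = 0.0379 m, L = 0.1138 m, θ = 108.2°: d²x/dθ² = +0.022403 m.
a = ω²·d²x/dθ² = (190.1)²·(+0.022403) = +809.85 m/s²;  |a| = 809.85 m/s².

810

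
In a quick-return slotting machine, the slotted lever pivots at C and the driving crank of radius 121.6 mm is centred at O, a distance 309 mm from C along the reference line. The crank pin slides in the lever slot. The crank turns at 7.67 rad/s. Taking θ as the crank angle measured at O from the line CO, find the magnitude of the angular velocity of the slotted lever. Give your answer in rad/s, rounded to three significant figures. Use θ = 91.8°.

0.967

ω = 7.67 rad/s
Crank pin A relative to C: A = (d + r cosθ, r sinθ); lever angle φ = atan2(r sinθ, d + r cosθ).
Differentiating tanφ: φ̇ = rω(d cosθ + r)/(d² + r² + 2dr cosθ).
d² + r² + 2dr cosθ = |CA|² = 0.107907 m²;  d cosθ + r = +0.11189 m.
|ω_lever| = |0.1216·7.67·+0.11189| / 0.107907 = 0.96713 rad/s.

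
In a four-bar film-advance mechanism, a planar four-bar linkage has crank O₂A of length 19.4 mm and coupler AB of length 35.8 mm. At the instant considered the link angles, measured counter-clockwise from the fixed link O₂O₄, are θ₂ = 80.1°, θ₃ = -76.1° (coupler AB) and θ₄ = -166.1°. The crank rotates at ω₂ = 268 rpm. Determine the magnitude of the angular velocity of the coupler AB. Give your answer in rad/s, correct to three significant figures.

ω₂ = 28.06 rad/s (from 268 rpm).
Differentiating the loop-closure r₂e^{iθ₂}+r₃e^{iθ₃}=r₁+r₄e^{iθ₄} gives r₂ω₂e^{iθ₂}+r₃ω₃e^{iθ₃}=r₄ω₄e^{iθ₄}.
Eliminating the other unknown: ω₃ = r₂ω₂ sin(θ₄−θ₂) / [r₃ sin(θ₃−θ₄)].
Numerator sine = +0.91496; denominator sine = +1.00000.
Result = 0.0194·28.06·(+0.91496) / (0.0358·(+1.00000)) = +13.915 rad/s; magnitude 13.915 rad/s.

13.9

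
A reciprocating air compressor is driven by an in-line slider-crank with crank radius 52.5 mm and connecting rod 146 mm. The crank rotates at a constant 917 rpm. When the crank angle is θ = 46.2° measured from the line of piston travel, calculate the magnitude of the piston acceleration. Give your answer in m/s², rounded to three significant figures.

ω = 2π·917/60 = 96.03 rad/s
x(θ) = r cosθ + √(L² − r² sin²θ); with ω constant, a = ω²·d²x/dθ².
d²x/dθ² = −r cosθ − r²(cos2θ)/√u − r⁴ sin²2θ/(4u^{3/2}),  u = L² − r² sin²θ = 0.0198802 m².
Substituting r = 0.0525 m, L = 0.146 m, θ = 46.2°: d²x/dθ² = -0.036195 m.
a = ω²·d²x/dθ² = (96.03)²·(-0.036195) = -333.77 m/s²;  |a| = 333.77 m/s².

334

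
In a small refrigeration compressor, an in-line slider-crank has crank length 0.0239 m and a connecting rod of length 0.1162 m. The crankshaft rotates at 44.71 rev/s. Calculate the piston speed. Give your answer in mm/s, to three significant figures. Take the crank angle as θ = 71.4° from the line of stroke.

6790

ω = 2π·44.7 = 280.9 rad/s
For an in-line slider-crank, x = r cosθ + √(L² − r² sin²θ), so v = −rω sinθ·[1 + r cosθ/√(L² − r² sin²θ)].
With r = 0.0239 m, L = 0.1162 m, θ = 71.4°: √(L² − r² sin²θ) = 0.11397 m.
v = −0.0239·280.9·0.94777·[1 + 0.0239·0.31896/0.11397] = -6.789 m/s.
|v| = 6.789 m/s = 6789 mm/s.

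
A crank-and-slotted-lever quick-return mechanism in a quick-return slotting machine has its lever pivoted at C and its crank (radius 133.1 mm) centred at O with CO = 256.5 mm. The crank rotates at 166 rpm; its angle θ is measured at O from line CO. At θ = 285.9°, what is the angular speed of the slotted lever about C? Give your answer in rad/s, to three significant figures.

ω = 17.38 rad/s (from 166 rpm).
Crank pin A relative to C: A = (d + r cosθ, r sinθ); lever angle φ = atan2(r sinθ, d + r cosθ).
Differentiating tanφ: φ̇ = rω(d cosθ + r)/(d² + r² + 2dr cosθ).
d² + r² + 2dr cosθ = |CA|² = 0.102214 m²;  d cosθ + r = +0.20337 m.
|ω_lever| = |0.1331·17.38·+0.20337| / 0.102214 = 4.6036 rad/s.

4.60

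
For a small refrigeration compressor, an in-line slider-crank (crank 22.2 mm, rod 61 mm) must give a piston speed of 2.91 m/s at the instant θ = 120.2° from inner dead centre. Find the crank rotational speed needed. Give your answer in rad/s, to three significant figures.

188

For an in-line slider-crank, |v_piston| = rω|sinθ|·[1 + r cosθ/√(L² − r² sin²θ)].
With r = 0.0222 m, L = 0.061 m, θ = 120.2°: the bracketed kinematic factor |dx/dθ| = 0.015487 m.
ω = v/|dx/dθ| = 2.91/0.015487 = 187.9 rad/s.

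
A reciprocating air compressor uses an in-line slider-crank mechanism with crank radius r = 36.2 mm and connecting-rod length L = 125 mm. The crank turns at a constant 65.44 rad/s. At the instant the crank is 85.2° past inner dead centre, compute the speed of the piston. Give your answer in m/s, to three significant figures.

2.42

ω = 65.44 rad/s
For an in-line slider-crank, x = r cosθ + √(L² − r² sin²θ), so v = −rω sinθ·[1 + r cosθ/√(L² − r² sin²θ)].
With r = 0.0362 m, L = 0.125 m, θ = 85.2°: √(L² − r² sin²θ) = 0.11968 m.
v = −0.0362·65.44·0.99649·[1 + 0.0362·0.08368/0.11968] = -2.4204 m/s.
|v| = 2.4204 m/s.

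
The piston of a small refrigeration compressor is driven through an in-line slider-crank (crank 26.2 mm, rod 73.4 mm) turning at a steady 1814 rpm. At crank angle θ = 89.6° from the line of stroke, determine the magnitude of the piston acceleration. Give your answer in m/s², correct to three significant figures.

355

ω = 2π·1814/60 = 190 rad/s
x(θ) = r cosθ + √(L² − r² sin²θ); with ω constant, a = ω²·d²x/dθ².
d²x/dθ² = −r cosθ − r²(cos2θ)/√u − r⁴ sin²2θ/(4u^{3/2}),  u = L² − r² sin²θ = 0.00470115 m².
Substituting r = 0.0262 m, L = 0.0734 m, θ = 89.6°: d²x/dθ² = +0.0098276 m.
a = ω²·d²x/dθ² = (190)²·(+0.0098276) = +354.63 m/s²;  |a| = 354.63 m/s².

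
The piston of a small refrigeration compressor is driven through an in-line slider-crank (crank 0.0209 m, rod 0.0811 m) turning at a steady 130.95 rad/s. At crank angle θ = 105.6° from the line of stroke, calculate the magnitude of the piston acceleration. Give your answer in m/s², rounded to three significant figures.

ω = 130.9 rad/s
x(θ) = r cosθ + √(L² − r² sin²θ); with ω constant, a = ω²·d²x/dθ².
d²x/dθ² = −r cosθ − r²(cos2θ)/√u − r⁴ sin²2θ/(4u^{3/2}),  u = L² − r² sin²θ = 0.00617199 m².
Substituting r = 0.0209 m, L = 0.0811 m, θ = 105.6°: d²x/dθ² = +0.01035 m.
a = ω²·d²x/dθ² = (130.9)²·(+0.01035) = +177.48 m/s²;  |a| = 177.48 m/s².

177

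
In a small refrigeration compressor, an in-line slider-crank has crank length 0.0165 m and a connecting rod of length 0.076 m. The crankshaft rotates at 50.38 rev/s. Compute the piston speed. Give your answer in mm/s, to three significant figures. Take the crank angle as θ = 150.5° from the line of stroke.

ω = 2π·50.4 = 316.5 rad/s
For an in-line slider-crank, x = r cosθ + √(L² − r² sin²θ), so v = −rω sinθ·[1 + r cosθ/√(L² − r² sin²θ)].
With r = 0.0165 m, L = 0.076 m, θ = 150.5°: √(L² − r² sin²θ) = 0.075564 m.
v = −0.0165·316.5·0.49242·[1 + 0.0165·-0.87036/0.075564] = -2.0831 m/s.
|v| = 2.0831 m/s = 2083.1 mm/s.

2080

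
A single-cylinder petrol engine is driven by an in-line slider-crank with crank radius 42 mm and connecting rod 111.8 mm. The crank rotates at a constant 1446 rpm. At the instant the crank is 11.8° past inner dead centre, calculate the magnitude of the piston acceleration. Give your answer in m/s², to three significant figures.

1280

ω = 2π·1446/60 = 151.4 rad/s
x(θ) = r cosθ + √(L² − r² sin²θ); with ω constant, a = ω²·d²x/dθ².
d²x/dθ² = −r cosθ − r²(cos2θ)/√u − r⁴ sin²2θ/(4u^{3/2}),  u = L² − r² sin²θ = 0.0124255 m².
Substituting r = 0.042 m, L = 0.1118 m, θ = 11.8°: d²x/dθ² = -0.055704 m.
a = ω²·d²x/dθ² = (151.4)²·(-0.055704) = -1277.3 m/s²;  |a| = 1277.3 m/s².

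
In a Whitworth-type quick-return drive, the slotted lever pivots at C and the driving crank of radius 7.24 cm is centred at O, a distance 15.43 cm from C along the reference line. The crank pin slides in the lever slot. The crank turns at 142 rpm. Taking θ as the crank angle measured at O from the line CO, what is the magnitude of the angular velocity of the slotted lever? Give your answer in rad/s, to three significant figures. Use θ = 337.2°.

4.65

ω = 14.87 rad/s (from 142 rpm).
Crank pin A relative to C: A = (d + r cosθ, r sinθ); lever angle φ = atan2(r sinθ, d + r cosθ).
Differentiating tanφ: φ̇ = rω(d cosθ + r)/(d² + r² + 2dr cosθ).
d² + r² + 2dr cosθ = |CA|² = 0.0496471 m²;  d cosθ + r = +0.21464 m.
|ω_lever| = |0.0724·14.87·+0.21464| / 0.0496471 = 4.6546 rad/s.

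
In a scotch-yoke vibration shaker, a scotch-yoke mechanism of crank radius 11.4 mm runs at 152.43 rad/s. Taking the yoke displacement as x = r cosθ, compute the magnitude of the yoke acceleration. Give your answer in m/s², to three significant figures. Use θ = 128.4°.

165

ω = 152.4 rad/s
x = r cosθ ⇒ ẍ = −rω² cosθ (ω constant).
|a| = rω²|cosθ| = 0.0114·(152.4)²·|cos 128.4°| = 164.53 m/s².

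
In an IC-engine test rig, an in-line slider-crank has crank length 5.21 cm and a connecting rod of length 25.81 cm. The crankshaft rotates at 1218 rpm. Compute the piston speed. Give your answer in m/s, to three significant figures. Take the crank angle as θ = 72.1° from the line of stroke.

ω = 2π·1218/60 = 127.5 rad/s
For an in-line slider-crank, x = r cosθ + √(L² − r² sin²θ), so v = −rω sinθ·[1 + r cosθ/√(L² − r² sin²θ)].
With r = 0.0521 m, L = 0.2581 m, θ = 72.1°: √(L² − r² sin²θ) = 0.25329 m.
v = −0.0521·127.5·0.95159·[1 + 0.0521·0.30736/0.25329] = -6.7234 m/s.
|v| = 6.7234 m/s.

6.72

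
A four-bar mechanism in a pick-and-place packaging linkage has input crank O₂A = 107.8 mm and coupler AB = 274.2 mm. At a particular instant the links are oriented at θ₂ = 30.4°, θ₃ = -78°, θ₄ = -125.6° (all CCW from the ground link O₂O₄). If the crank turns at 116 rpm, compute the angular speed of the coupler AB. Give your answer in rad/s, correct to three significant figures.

ω₂ = 12.15 rad/s (from 116 rpm).
Differentiating the loop-closure r₂e^{iθ₂}+r₃e^{iθ₃}=r₁+r₄e^{iθ₄} gives r₂ω₂e^{iθ₂}+r₃ω₃e^{iθ₃}=r₄ω₄e^{iθ₄}.
Eliminating the other unknown: ω₃ = r₂ω₂ sin(θ₄−θ₂) / [r₃ sin(θ₃−θ₄)].
Numerator sine = -0.40674; denominator sine = +0.73846.
Result = 0.1078·12.15·(-0.40674) / (0.2742·(+0.73846)) = -2.6304 rad/s; magnitude 2.6304 rad/s.

2.63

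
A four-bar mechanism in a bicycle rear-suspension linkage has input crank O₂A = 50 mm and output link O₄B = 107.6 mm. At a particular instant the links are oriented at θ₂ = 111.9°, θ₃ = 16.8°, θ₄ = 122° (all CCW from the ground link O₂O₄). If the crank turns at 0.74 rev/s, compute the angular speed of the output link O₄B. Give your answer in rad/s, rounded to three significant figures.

2.23

ω₂ = 4.65 rad/s (from 0.74 rev/s).
Differentiating the loop-closure r₂e^{iθ₂}+r₃e^{iθ₃}=r₁+r₄e^{iθ₄} gives r₂ω₂e^{iθ₂}+r₃ω₃e^{iθ₃}=r₄ω₄e^{iθ₄}.
Eliminating the other unknown: ω₄ = r₂ω₂ sin(θ₂−θ₃) / [r₄ sin(θ₄−θ₃)].
Numerator sine = +0.99604; denominator sine = +0.96502.
Result = 0.05·4.65·(+0.99604) / (0.1076·(+0.96502)) = +2.23 rad/s; magnitude 2.23 rad/s.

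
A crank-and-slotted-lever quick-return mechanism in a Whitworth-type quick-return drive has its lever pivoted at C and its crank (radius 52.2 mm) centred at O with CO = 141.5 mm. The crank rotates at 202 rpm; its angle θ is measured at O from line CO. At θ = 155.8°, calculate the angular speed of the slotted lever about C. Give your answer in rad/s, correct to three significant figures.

ω = 21.15 rad/s (from 202 rpm).
Crank pin A relative to C: A = (d + r cosθ, r sinθ); lever angle φ = atan2(r sinθ, d + r cosθ).
Differentiating tanφ: φ̇ = rω(d cosθ + r)/(d² + r² + 2dr cosθ).
d² + r² + 2dr cosθ = |CA|² = 0.0092727 m²;  d cosθ + r = -0.076865 m.
|ω_lever| = |0.0522·21.15·-0.076865| / 0.0092727 = 9.1532 rad/s.

9.15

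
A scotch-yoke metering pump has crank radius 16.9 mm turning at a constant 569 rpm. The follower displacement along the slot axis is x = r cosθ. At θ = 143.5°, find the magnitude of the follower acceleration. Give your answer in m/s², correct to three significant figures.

ω = 59.59 rad/s (from 569 rpm).
x = r cosθ ⇒ ẍ = −rω² cosθ (ω constant).
|a| = rω²|cosθ| = 0.0169·(59.59)²·|cos 143.5°| = 48.233 m/s².

48.2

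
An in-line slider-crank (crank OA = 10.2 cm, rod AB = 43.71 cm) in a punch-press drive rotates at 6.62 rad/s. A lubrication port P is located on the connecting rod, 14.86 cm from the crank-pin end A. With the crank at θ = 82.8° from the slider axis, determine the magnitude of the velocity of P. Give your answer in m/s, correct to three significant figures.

0.679

ω = 6.62 rad/s.  Crank-pin speed |V_A| = rω = 0.67524 m/s, perpendicular to OA.
Rod angle: sinφ = −(r/L) sinθ ⇒ φ = -13.386°; ω_rod = −rω cosθ/√(L²−r²sin²θ) = -0.19902 rad/s.
V_P = V_A + ω_rod × AP, with AP = 0.1486 m along the rod.
Components: V_Px = −rω sinθ − a·ω_rod·sinφ = -0.67676 m/s;  V_Py = rω cosθ + a·ω_rod·cosφ = +0.055859 m/s.
|V_P| = √(V_Px² + V_Py²) = 0.67906 m/s.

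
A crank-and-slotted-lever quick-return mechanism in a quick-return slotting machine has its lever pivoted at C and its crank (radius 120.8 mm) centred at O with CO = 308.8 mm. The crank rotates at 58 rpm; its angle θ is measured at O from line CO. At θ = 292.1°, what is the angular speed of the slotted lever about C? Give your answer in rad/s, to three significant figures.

ω = 6.074 rad/s (from 58 rpm).
Crank pin A relative to C: A = (d + r cosθ, r sinθ); lever angle φ = atan2(r sinθ, d + r cosθ).
Differentiating tanφ: φ̇ = rω(d cosθ + r)/(d² + r² + 2dr cosθ).
d² + r² + 2dr cosθ = |CA|² = 0.138019 m²;  d cosθ + r = +0.23698 m.
|ω_lever| = |0.1208·6.074·+0.23698| / 0.138019 = 1.2598 rad/s.

1.26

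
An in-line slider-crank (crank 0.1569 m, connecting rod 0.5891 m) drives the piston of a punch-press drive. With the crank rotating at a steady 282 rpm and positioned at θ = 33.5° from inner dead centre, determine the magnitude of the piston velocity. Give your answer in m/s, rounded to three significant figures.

ω = 2π·282/60 = 29.53 rad/s
For an in-line slider-crank, x = r cosθ + √(L² − r² sin²θ), so v = −rω sinθ·[1 + r cosθ/√(L² − r² sin²θ)].
With r = 0.1569 m, L = 0.5891 m, θ = 33.5°: √(L² − r² sin²θ) = 0.5827 m.
v = −0.1569·29.53·0.55194·[1 + 0.1569·0.83389/0.5827] = -3.1316 m/s.
|v| = 3.1316 m/s.

3.13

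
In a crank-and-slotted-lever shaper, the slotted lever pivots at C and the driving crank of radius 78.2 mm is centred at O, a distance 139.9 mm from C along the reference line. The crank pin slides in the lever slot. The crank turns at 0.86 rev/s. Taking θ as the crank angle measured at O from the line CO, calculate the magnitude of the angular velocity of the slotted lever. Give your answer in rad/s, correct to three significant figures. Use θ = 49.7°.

ω = 5.404 rad/s (from 0.86 rev/s).
Crank pin A relative to C: A = (d + r cosθ, r sinθ); lever angle φ = atan2(r sinθ, d + r cosθ).
Differentiating tanφ: φ̇ = rω(d cosθ + r)/(d² + r² + 2dr cosθ).
d² + r² + 2dr cosθ = |CA|² = 0.0398392 m²;  d cosθ + r = +0.16869 m.
|ω_lever| = |0.0782·5.404·+0.16869| / 0.0398392 = 1.7892 rad/s.

1.79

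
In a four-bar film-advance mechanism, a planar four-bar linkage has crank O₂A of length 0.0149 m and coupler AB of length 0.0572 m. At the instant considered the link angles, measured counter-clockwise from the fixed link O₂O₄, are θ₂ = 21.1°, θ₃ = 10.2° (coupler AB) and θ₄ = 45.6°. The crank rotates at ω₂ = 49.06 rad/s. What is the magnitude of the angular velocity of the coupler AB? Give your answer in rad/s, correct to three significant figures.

9.15

ω₂ = 49.06 rad/s
Differentiating the loop-closure r₂e^{iθ₂}+r₃e^{iθ₃}=r₁+r₄e^{iθ₄} gives r₂ω₂e^{iθ₂}+r₃ω₃e^{iθ₃}=r₄ω₄e^{iθ₄}.
Eliminating the other unknown: ω₃ = r₂ω₂ sin(θ₄−θ₂) / [r₃ sin(θ₃−θ₄)].
Numerator sine = +0.41469; denominator sine = -0.57928.
Result = 0.0149·49.06·(+0.41469) / (0.0572·(-0.57928)) = -9.1486 rad/s; magnitude 9.1486 rad/s.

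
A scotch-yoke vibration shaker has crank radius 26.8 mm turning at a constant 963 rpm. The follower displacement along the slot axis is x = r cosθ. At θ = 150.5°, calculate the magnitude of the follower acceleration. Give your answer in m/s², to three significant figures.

ω = 100.8 rad/s (from 963 rpm).
x = r cosθ ⇒ ẍ = −rω² cosθ (ω constant).
|a| = rω²|cosθ| = 0.0268·(100.8)²·|cos 150.5°| = 237.21 m/s².

237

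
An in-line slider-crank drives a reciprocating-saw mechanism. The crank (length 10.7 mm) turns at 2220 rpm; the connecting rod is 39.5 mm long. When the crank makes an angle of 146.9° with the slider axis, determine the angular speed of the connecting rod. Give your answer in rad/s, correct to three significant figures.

ω = 232.5 rad/s (converted from 2220 rpm).
The rod makes angle φ with the slider axis where L sinφ = r sinθ; differentiating, L cosφ·φ̇ = r ω cosθ.
L cosφ = √(L² − r² sin²θ) = 0.039065 m.
|ω_rod| = r ω |cosθ| / √(L² − r² sin²θ) = 0.0107·232.5·0.83772/0.039065 = 53.342 rad/s.

53.3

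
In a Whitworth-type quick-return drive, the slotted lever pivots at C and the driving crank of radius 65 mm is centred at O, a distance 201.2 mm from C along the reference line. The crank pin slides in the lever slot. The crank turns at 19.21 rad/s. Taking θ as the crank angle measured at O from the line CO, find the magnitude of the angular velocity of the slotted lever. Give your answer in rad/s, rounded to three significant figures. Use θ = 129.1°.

2.74

ω = 19.21 rad/s
Crank pin A relative to C: A = (d + r cosθ, r sinθ); lever angle φ = atan2(r sinθ, d + r cosθ).
Differentiating tanφ: φ̇ = rω(d cosθ + r)/(d² + r² + 2dr cosθ).
d² + r² + 2dr cosθ = |CA|² = 0.0282105 m²;  d cosθ + r = -0.061892 m.
|ω_lever| = |0.065·19.21·-0.061892| / 0.0282105 = 2.7395 rad/s.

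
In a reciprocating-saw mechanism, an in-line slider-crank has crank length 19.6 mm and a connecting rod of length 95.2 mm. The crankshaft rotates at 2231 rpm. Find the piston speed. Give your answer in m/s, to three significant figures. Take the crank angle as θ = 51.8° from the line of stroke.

4.06

ω = 2π·2231/60 = 233.6 rad/s
For an in-line slider-crank, x = r cosθ + √(L² − r² sin²θ), so v = −rω sinθ·[1 + r cosθ/√(L² − r² sin²θ)].
With r = 0.0196 m, L = 0.0952 m, θ = 51.8°: √(L² − r² sin²θ) = 0.093946 m.
v = −0.0196·233.6·0.78586·[1 + 0.0196·0.61841/0.093946] = -4.0628 m/s.
|v| = 4.0628 m/s.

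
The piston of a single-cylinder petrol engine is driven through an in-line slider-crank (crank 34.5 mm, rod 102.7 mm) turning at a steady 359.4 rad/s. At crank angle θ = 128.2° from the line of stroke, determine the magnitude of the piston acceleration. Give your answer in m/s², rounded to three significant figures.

3080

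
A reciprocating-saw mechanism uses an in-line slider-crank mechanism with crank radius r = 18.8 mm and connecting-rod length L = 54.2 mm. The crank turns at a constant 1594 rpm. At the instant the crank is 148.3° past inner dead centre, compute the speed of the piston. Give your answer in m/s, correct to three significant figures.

ω = 2π·1594/60 = 166.9 rad/s
For an in-line slider-crank, x = r cosθ + √(L² − r² sin²θ), so v = −rω sinθ·[1 + r cosθ/√(L² − r² sin²θ)].
With r = 0.0188 m, L = 0.0542 m, θ = 148.3°: √(L² − r² sin²θ) = 0.053292 m.
v = −0.0188·166.9·0.52547·[1 + 0.0188·-0.85081/0.053292] = -1.1541 m/s.
|v| = 1.1541 m/s.

1.15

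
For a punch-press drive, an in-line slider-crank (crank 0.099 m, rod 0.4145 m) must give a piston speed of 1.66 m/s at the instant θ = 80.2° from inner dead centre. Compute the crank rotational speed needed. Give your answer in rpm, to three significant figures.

For an in-line slider-crank, |v_piston| = rω|sinθ|·[1 + r cosθ/√(L² − r² sin²θ)].
With r = 0.099 m, L = 0.4145 m, θ = 80.2°: the bracketed kinematic factor |dx/dθ| = 0.10164 m.
ω = v/|dx/dθ| = 1.66/0.10164 = 16.333 rad/s.
N = 60ω/(2π) = 155.97 rpm.

156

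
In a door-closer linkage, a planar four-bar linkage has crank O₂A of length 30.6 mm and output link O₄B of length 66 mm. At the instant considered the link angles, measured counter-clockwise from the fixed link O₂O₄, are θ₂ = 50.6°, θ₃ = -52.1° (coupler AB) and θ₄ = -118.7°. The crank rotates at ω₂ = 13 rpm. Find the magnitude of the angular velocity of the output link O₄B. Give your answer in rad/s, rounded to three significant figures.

ω₂ = 1.361 rad/s (from 13 rpm).
Differentiating the loop-closure r₂e^{iθ₂}+r₃e^{iθ₃}=r₁+r₄e^{iθ₄} gives r₂ω₂e^{iθ₂}+r₃ω₃e^{iθ₃}=r₄ω₄e^{iθ₄}.
Eliminating the other unknown: ω₄ = r₂ω₂ sin(θ₂−θ₃) / [r₄ sin(θ₄−θ₃)].
Numerator sine = +0.97553; denominator sine = -0.91775.
Result = 0.0306·1.361·(+0.97553) / (0.066·(-0.91775)) = -0.67091 rad/s; magnitude 0.67091 rad/s.

0.671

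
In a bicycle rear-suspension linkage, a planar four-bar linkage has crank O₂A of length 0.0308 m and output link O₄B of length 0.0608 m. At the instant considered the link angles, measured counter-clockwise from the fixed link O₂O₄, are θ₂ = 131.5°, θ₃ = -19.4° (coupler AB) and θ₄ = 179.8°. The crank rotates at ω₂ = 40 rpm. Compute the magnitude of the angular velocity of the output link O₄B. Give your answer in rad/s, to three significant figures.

3.14

ω₂ = 4.189 rad/s (from 40 rpm).
Differentiating the loop-closure r₂e^{iθ₂}+r₃e^{iθ₃}=r₁+r₄e^{iθ₄} gives r₂ω₂e^{iθ₂}+r₃ω₃e^{iθ₃}=r₄ω₄e^{iθ₄}.
Eliminating the other unknown: ω₄ = r₂ω₂ sin(θ₂−θ₃) / [r₄ sin(θ₄−θ₃)].
Numerator sine = +0.48634; denominator sine = -0.32887.
Result = 0.0308·4.189·(+0.48634) / (0.0608·(-0.32887)) = -3.138 rad/s; magnitude 3.138 rad/s.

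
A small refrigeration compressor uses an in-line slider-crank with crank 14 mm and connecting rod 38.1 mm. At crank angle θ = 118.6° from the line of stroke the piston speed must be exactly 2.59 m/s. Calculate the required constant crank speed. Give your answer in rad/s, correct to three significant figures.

For an in-line slider-crank, |v_piston| = rω|sinθ|·[1 + r cosθ/√(L² − r² sin²θ)].
With r = 0.014 m, L = 0.0381 m, θ = 118.6°: the bracketed kinematic factor |dx/dθ| = 0.010008 m.
ω = v/|dx/dθ| = 2.59/0.010008 = 258.8 rad/s.

259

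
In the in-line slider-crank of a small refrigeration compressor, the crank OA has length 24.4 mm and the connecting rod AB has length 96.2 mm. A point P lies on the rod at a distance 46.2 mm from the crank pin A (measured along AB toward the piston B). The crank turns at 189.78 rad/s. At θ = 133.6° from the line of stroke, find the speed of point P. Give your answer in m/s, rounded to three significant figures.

3.49

ω = 189.8 rad/s.  Crank-pin speed |V_A| = rω = 4.6306 m/s, perpendicular to OA.
Rod angle: sinφ = −(r/L) sinθ ⇒ φ = -10.584°; ω_rod = −rω cosθ/√(L²−r²sin²θ) = +33.77 rad/s.
V_P = V_A + ω_rod × AP, with AP = 0.0462 m along the rod.
Components: V_Px = −rω sinθ − a·ω_rod·sinφ = -3.0668 m/s;  V_Py = rω cosθ + a·ω_rod·cosφ = -1.6598 m/s.
|V_P| = √(V_Px² + V_Py²) = 3.4871 m/s.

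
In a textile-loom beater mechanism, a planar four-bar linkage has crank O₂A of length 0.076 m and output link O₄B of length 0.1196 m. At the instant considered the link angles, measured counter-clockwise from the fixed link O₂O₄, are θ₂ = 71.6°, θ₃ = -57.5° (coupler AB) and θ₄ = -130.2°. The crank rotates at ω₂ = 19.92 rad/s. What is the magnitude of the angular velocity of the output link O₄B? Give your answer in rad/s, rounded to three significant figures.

ω₂ = 19.92 rad/s
Differentiating the loop-closure r₂e^{iθ₂}+r₃e^{iθ₃}=r₁+r₄e^{iθ₄} gives r₂ω₂e^{iθ₂}+r₃ω₃e^{iθ₃}=r₄ω₄e^{iθ₄}.
Eliminating the other unknown: ω₄ = r₂ω₂ sin(θ₂−θ₃) / [r₄ sin(θ₄−θ₃)].
Numerator sine = +0.77605; denominator sine = -0.95476.
Result = 0.076·19.92·(+0.77605) / (0.1196·(-0.95476)) = -10.289 rad/s; magnitude 10.289 rad/s.

10.3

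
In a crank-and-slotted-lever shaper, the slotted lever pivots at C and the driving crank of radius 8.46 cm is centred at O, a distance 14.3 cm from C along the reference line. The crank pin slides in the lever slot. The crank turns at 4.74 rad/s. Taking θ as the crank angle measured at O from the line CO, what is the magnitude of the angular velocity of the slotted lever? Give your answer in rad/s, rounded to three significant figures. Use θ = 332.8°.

ω = 4.74 rad/s
Crank pin A relative to C: A = (d + r cosθ, r sinθ); lever angle φ = atan2(r sinθ, d + r cosθ).
Differentiating tanφ: φ̇ = rω(d cosθ + r)/(d² + r² + 2dr cosθ).
d² + r² + 2dr cosθ = |CA|² = 0.0491261 m²;  d cosθ + r = +0.21179 m.
|ω_lever| = |0.0846·4.74·+0.21179| / 0.0491261 = 1.7288 rad/s.

1.73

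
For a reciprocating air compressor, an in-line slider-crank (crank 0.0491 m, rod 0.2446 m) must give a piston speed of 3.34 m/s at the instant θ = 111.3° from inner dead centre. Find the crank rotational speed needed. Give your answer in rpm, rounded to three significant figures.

For an in-line slider-crank, |v_piston| = rω|sinθ|·[1 + r cosθ/√(L² − r² sin²θ)].
With r = 0.0491 m, L = 0.2446 m, θ = 111.3°: the bracketed kinematic factor |dx/dθ| = 0.04235 m.
ω = v/|dx/dθ| = 3.34/0.04235 = 78.866 rad/s.
N = 60ω/(2π) = 753.11 rpm.

753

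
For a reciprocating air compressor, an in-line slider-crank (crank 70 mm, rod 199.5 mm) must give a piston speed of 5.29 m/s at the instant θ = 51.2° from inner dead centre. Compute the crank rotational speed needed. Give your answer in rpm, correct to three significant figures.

For an in-line slider-crank, |v_piston| = rω|sinθ|·[1 + r cosθ/√(L² − r² sin²θ)].
With r = 0.07 m, L = 0.1995 m, θ = 51.2°: the bracketed kinematic factor |dx/dθ| = 0.067023 m.
ω = v/|dx/dθ| = 5.29/0.067023 = 78.928 rad/s.
N = 60ω/(2π) = 753.71 rpm.

754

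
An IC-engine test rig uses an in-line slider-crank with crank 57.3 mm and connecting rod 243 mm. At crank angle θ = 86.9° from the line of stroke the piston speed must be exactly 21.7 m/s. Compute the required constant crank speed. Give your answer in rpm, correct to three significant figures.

3570

For an in-line slider-crank, |v_piston| = rω|sinθ|·[1 + r cosθ/√(L² − r² sin²θ)].
With r = 0.0573 m, L = 0.243 m, θ = 86.9°: the bracketed kinematic factor |dx/dθ| = 0.057967 m.
ω = v/|dx/dθ| = 21.7/0.057967 = 374.35 rad/s.
N = 60ω/(2π) = 3574.8 rpm.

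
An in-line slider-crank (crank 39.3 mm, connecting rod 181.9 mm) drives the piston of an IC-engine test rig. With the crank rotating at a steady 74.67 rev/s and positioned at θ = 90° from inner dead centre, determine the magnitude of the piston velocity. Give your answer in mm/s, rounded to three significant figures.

18400

ω = 2π·74.7 = 469.2 rad/s
For an in-line slider-crank, x = r cosθ + √(L² − r² sin²θ), so v = −rω sinθ·[1 + r cosθ/√(L² − r² sin²θ)].
With r = 0.0393 m, L = 0.1819 m, θ = 90°: √(L² − r² sin²θ) = 0.1776 m.
v = −0.0393·469.2·1.00000·[1 + 0.0393·0.00000/0.1776] = -18.438 m/s.
|v| = 18.438 m/s = 18438 mm/s.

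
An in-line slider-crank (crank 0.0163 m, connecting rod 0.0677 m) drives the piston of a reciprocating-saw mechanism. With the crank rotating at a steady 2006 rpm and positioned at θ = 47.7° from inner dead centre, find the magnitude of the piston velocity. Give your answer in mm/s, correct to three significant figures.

2950

ω = 2π·2006/60 = 210.1 rad/s
For an in-line slider-crank, x = r cosθ + √(L² − r² sin²θ), so v = −rω sinθ·[1 + r cosθ/√(L² − r² sin²θ)].
With r = 0.0163 m, L = 0.0677 m, θ = 47.7°: √(L² − r² sin²θ) = 0.066618 m.
v = −0.0163·210.1·0.73963·[1 + 0.0163·0.67301/0.066618] = -2.9496 m/s.
|v| = 2.9496 m/s = 2949.6 mm/s.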